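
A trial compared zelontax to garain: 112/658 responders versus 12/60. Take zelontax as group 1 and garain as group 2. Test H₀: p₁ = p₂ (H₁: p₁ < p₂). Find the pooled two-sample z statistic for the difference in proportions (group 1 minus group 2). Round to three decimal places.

z = -0.584

p̂₁ = 112/658 = 0.17021, p̂₂ = 12/60 = 0.20000.
Pooled p̂ = (112+12)/(658+60) = 124/718 = 0.17270.
SE = √(p̂(1−p̂)(1/n₁+1/n₂)) = √(0.17270·0.82730·0.0181864) = √(0.0025984) = 0.05097.
z = (0.17021 − 0.20000)/0.05097 = -0.02979/0.05097 = -0.584.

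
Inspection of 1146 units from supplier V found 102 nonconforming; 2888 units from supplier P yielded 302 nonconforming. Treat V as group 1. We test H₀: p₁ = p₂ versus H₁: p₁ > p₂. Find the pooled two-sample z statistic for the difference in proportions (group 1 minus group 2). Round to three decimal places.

p̂₁ = 102/1146 ≈ 0.08901, p̂₂ = 302/2888 ≈ 0.10457.
Pooled p̂ = (102+302)/(1146+2888) = 404/4034 = 0.10015.
SE = √(p̂(1−p̂)(1/n₁+1/n₂)) = √(0.10015·0.89985·0.00121886) = √(0.000109842) = 0.01048.
z = (0.08901 − 0.10457)/0.01048 = -0.01556/0.01048 = -1.485.
p-value = P(Z > -1.485) ≈ 0.9313.

z = -1.485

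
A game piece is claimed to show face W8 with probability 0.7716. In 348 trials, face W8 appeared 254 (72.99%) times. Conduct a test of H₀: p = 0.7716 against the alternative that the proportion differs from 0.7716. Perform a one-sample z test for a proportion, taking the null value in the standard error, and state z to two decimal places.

p̂ = 254/348 = 0.7299.
SE = √(p₀(1−p₀)/n) = √(0.17623/348) = 0.0225.
z = (0.7299 − 0.7716)/0.0225 = -0.0417/0.0225 = -1.85.

z = -1.85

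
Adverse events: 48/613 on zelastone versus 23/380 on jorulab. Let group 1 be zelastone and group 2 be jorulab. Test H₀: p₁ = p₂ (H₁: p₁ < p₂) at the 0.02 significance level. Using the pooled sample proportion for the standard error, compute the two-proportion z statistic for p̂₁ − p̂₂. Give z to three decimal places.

z = 1.057

p̂₁ = 48/613 ≈ 0.078303, p̂₂ = 23/380 ≈ 0.060526.
Pooled p̂ = (48+23)/(613+380) = 71/993 = 0.071501.
SE = √(0.0663882 × 0.0042629) = 0.016823.
z = (0.078303 − 0.060526)/0.016823 = 0.017777/0.016823 = 1.057.
p-value = P(Z < 1.057) ≈ 0.8547, so at α = 0.02 we fail to reject H₀.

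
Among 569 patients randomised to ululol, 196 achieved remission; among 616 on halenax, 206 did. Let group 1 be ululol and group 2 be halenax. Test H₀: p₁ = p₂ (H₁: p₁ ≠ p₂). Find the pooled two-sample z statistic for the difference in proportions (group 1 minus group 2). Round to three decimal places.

p̂₁ = 196/569 ≈ 0.34446, p̂₂ = 206/616 ≈ 0.33442.
Pooled p̂ = (196+206)/(569+616) = 402/1185 = 0.33924.
SE = √(0.224156 × 0.00338085) = 0.02753.
z = (0.34446 − 0.33442)/0.02753 = 0.01004/0.02753 = 0.365.

z = 0.365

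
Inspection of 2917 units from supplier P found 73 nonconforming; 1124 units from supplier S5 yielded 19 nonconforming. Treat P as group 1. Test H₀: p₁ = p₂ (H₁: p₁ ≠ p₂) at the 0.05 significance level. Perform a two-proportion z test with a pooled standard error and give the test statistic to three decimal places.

p̂₁ = 73/2917 = 0.025026, p̂₂ = 19/1124 = 0.016904.
Pooled p̂ = (73+19)/(2917+1124) = 92/4041 = 0.022767.
SE = √(p̂(1−p̂)(1/n₁+1/n₂)) = √(0.022767·0.977233·0.0012325) = √(2.7421e-05) = 0.005237.
z = (0.025026 − 0.016904)/0.005237 = 0.008122/0.005237 = 1.551.
p-value = 2·P(Z > 1.551) ≈ 0.1209, so at α = 0.05 we fail to reject H₀.

z = 1.551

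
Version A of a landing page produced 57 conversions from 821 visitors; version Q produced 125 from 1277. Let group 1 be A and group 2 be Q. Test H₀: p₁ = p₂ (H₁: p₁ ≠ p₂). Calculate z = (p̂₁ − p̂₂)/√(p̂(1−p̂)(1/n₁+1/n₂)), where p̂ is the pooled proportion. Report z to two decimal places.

p̂₁ = 57/821 = 0.0694, p̂₂ = 125/1277 = 0.0979.
Pooled p̂ = (57+125)/(821+1277) = 182/2098 = 0.0867.
SE = √(0.0792238 × 0.00200111) = 0.0126.
z = (0.0694 − 0.0979)/0.0126 = -0.0285/0.0126 = -2.26.
p-value = 2·P(Z > 2.260) ≈ 0.0238.

z = -2.26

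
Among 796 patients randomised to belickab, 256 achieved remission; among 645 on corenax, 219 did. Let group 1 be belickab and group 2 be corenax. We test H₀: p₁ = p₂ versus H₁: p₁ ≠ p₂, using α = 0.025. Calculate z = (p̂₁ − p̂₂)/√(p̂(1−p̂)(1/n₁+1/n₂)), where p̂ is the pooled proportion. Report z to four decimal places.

z = -0.7198

p̂₁ = 256/796 = 0.321608, p̂₂ = 219/645 = 0.339535.
Pooled p̂ = (256+219)/(796+645) = 475/1441 = 0.329632.
SE = √(p̂(1−p̂)(1/n₁+1/n₂)) = √(0.329632·0.670368·0.00280667) = √(0.000620203) = 0.024904.
z = (0.321608 − 0.339535)/0.024904 = -0.017927/0.024904 = -0.7198.
Two-sided p-value ≈ 2·Φ(−0.720) = 0.4716. With α = 0.025, fail to reject H₀.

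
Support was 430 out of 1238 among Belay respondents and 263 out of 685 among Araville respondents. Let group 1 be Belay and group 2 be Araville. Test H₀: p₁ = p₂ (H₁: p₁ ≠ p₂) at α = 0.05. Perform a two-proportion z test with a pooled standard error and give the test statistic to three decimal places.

p̂₁ = 430/1238 = 0.34733, p̂₂ = 263/685 = 0.38394.
Pooled p̂ = (430+263)/(1238+685) = 693/1923 = 0.36037.
SE = √(0.230505 × 0.00226761) = 0.02286.
z = (0.34733 − 0.38394)/0.02286 = -0.03661/0.02286 = -1.601.
p-value = 2·P(Z > 1.601) ≈ 0.1093, so at α = 0.05 we fail to reject H₀.

z = -1.601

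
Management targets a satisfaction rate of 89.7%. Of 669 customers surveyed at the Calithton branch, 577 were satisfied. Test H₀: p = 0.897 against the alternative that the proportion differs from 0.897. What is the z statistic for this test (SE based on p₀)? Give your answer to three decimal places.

z = -2.937

p̂ = 577/669 ≈ 0.862481.
Standard error under H₀: √(0.897×0.103/669) = 0.011752.
z = (0.862481 − 0.897)/0.011752 = -0.034519/0.011752 = -2.937.
Two-sided p-value ≈ 2·Φ(−2.937) = 0.0033.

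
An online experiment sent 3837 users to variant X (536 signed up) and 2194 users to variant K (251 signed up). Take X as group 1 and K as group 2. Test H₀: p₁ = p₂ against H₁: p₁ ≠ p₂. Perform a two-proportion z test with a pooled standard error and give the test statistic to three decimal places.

z = 2.805

p̂₁ = 536/3837 = 0.139692, p̂₂ = 251/2194 = 0.114403.
Pooled p̂ = (536+251)/(3837+2194) = 787/6031 = 0.130492.
SE = √(0.113464 × 0.000716409) = 0.009016.
z = (0.139692 − 0.114403)/0.009016 = 0.025289/0.009016 = 2.805.
Two-sided p-value ≈ 2·Φ(−2.805) = 0.0050.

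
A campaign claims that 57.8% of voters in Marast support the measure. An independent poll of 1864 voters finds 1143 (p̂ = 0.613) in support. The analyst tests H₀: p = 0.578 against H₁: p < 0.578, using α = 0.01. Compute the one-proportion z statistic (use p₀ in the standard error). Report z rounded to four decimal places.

p̂ = 1143/1864 = 0.613197.
Under H₀, SE = √(0.578·0.422/1864) = √(0.000130856) = 0.011439.
z = (0.613197 − 0.578)/0.011439 = 0.035197/0.011439 = 3.0769.
p-value = P(Z < 3.077) ≈ 0.9990; since p > α = 0.01, fail to reject H₀.

z = 3.0769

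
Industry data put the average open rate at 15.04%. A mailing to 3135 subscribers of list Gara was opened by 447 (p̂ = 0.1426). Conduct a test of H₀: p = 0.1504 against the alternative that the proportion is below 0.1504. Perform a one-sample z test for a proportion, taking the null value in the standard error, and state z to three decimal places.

z = -1.224

p̂ = 447/3135 ≈ 0.142584.
Under H₀, SE = √(0.1504·0.8496/3135) = √(4.07591e-05) = 0.006384.
z = (0.142584 − 0.1504)/0.006384 = -0.007816/0.006384 = -1.224.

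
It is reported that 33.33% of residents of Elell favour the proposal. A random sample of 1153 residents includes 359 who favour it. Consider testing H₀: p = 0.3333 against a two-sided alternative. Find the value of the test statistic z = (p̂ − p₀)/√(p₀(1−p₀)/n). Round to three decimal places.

p̂ = 359/1153 = 0.311362.
SE = √(p₀(1−p₀)/n) = √(0.22221/1153) = 0.013883.
z = (0.311362 − 0.3333)/0.013883 = -0.021938/0.013883 = -1.580.

z = -1.580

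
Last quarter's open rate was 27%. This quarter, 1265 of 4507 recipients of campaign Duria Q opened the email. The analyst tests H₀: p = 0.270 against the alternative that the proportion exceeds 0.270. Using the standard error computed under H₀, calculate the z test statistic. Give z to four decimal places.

p̂ = 1265/4507 ≈ 0.280675.
SE = √(p₀(1−p₀)/n) = √(0.1971/4507) = 0.006613.
z = (0.280675 − 0.27)/0.006613 = 0.010675/0.006613 = 1.6142.

z = 1.6142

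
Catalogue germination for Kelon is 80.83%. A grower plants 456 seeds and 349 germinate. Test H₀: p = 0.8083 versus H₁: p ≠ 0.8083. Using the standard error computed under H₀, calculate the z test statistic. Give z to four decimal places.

p̂ = 349/456 ≈ 0.765351.
Under H₀, SE = √(0.8083·0.1917/456) = √(0.000339805) = 0.018434.
z = (0.765351 − 0.8083)/0.018434 = -0.042949/0.018434 = -2.3299.

z = -2.3299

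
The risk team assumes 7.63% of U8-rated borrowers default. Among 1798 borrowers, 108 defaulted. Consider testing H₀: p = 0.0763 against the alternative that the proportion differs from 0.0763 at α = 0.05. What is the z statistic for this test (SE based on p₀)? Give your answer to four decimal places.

p̂ = 108/1798 = 0.0600667.
Standard error under H₀: √(0.0763×0.9237/1798) = 0.0062608.
z = (0.0600667 − 0.0763)/0.0062608 = -0.0162333/0.0062608 = -2.5928.
Two-sided p-value ≈ 2·Φ(−2.593) = 0.0095; since p < α = 0.05, reject H₀.

z = -2.5928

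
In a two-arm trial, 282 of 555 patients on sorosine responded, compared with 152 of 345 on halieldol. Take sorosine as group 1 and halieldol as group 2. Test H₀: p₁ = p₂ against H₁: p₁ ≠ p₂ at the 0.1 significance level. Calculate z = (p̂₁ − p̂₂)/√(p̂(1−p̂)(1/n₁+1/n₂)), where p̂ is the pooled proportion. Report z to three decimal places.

p̂₁ = 282/555 ≈ 0.50811, p̂₂ = 152/345 ≈ 0.44058.
Pooled p̂ = (282+152)/(555+345) = 434/900 = 0.48222.
SE = √(0.249684 × 0.00470035) = 0.03426.
z = (0.50811 − 0.44058)/0.03426 = 0.06753/0.03426 = 1.971.
Two-sided p-value ≈ 2·Φ(−1.971) = 0.0487, so at α = 0.1 we reject H₀.

z = 1.971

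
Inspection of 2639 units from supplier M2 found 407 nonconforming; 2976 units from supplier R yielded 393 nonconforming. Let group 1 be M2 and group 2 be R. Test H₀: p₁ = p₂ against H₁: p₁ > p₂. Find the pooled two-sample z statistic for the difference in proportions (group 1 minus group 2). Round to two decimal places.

p̂₁ = 407/2639 ≈ 0.15423, p̂₂ = 393/2976 ≈ 0.13206.
Pooled p̂ = (407+393)/(2639+2976) = 800/5615 = 0.14248.
SE = √(p̂(1−p̂)(1/n₁+1/n₂)) = √(0.14248·0.85752·0.000714953) = √(8.73503e-05) = 0.00935.
z = (0.15423 − 0.13206)/0.00935 = 0.02217/0.00935 = 2.37.

z = 2.37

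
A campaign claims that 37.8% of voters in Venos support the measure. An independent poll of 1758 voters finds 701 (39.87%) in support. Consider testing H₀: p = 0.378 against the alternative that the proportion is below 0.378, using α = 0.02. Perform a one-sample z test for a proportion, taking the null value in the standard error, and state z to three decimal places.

p̂ = 701/1758 ≈ 0.398749.
Under H₀, SE = √(0.378·0.622/1758) = √(0.000133741) = 0.011565.
z = (0.398749 − 0.378)/0.011565 = 0.020749/0.011565 = 1.794.
p-value = P(Z < 1.794) ≈ 0.9636, so at α = 0.02 we fail to reject H₀.

z = 1.794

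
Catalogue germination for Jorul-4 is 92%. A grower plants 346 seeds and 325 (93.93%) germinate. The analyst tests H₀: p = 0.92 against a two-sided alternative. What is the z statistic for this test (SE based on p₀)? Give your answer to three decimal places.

z = 1.324

p̂ = 325/346 = 0.93931.
Standard error under H₀: √(0.92×0.08/346) = 0.01458.
z = (0.93931 − 0.92)/0.01458 = 0.01931/0.01458 = 1.324.
Two-sided p-value ≈ 2·Φ(−1.324) = 0.1856.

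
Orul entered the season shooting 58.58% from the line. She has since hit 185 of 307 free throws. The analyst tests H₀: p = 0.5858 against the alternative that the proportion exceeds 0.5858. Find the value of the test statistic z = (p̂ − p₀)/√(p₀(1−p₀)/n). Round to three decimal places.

p̂ = 185/307 = 0.60261.
SE = √(p₀(1−p₀)/n) = √(0.24264/307) = 0.02811.
z = (0.60261 − 0.5858)/0.02811 = 0.01681/0.02811 = 0.598.
p-value = P(Z > 0.598) ≈ 0.2750.

z = 0.598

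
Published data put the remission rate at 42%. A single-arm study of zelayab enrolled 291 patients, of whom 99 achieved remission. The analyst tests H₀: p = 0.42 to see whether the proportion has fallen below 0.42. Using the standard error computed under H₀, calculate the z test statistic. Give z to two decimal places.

p̂ = 99/291 = 0.3402.
SE = √(p₀(1−p₀)/n) = √(0.2436/291) = 0.0289.
z = (0.3402 − 0.42)/0.0289 = -0.0798/0.0289 = -2.76.

z = -2.76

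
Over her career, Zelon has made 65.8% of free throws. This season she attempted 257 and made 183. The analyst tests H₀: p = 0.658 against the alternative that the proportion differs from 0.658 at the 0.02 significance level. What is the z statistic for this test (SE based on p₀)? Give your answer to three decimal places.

p̂ = 183/257 = 0.71206.
SE = √(p₀(1−p₀)/n) = √(0.22504/257) = 0.02959.
z = (0.71206 − 0.658)/0.02959 = 0.05406/0.02959 = 1.827.
Two-sided p-value ≈ 2·Φ(−1.827) = 0.0677. With α = 0.02, fail to reject H₀.

z = 1.827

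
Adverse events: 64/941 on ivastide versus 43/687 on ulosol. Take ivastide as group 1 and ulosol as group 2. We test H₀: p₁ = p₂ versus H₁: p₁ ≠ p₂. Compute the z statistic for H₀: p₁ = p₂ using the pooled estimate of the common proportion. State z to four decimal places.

z = 0.4360

p̂₁ = 64/941 = 0.068013, p̂₂ = 43/687 = 0.062591.
Pooled p̂ = (64+43)/(941+687) = 107/1628 = 0.065725.
SE = √(p̂(1−p̂)(1/n₁+1/n₂)) = √(0.065725·0.934275·0.0025183) = √(0.000154637) = 0.012435.
z = (0.068013 − 0.062591)/0.012435 = 0.005422/0.012435 = 0.4360.
p-value = 2·P(Z > 0.436) ≈ 0.6628.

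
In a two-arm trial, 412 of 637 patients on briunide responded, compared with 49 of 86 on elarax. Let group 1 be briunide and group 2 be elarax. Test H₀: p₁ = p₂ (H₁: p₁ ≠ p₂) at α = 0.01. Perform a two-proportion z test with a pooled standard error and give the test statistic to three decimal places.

z = 1.395

p̂₁ = 412/637 = 0.64678, p̂₂ = 49/86 = 0.56977.
Pooled p̂ = (412+49)/(637+86) = 461/723 = 0.63762.
SE = √(0.23106 × 0.0131978) = 0.05522.
z = (0.64678 − 0.56977)/0.05522 = 0.07701/0.05522 = 1.395.
p-value = 2·P(Z > 1.395) ≈ 0.1631; since p > α = 0.01, fail to reject H₀.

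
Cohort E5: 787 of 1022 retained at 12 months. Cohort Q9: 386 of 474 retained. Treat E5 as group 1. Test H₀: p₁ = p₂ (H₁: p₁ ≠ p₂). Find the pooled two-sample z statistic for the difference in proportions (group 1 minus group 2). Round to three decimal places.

z = -1.937

p̂₁ = 787/1022 = 0.77006, p̂₂ = 386/474 = 0.81435.
Pooled p̂ = (787+386)/(1022+474) = 1173/1496 = 0.78409.
SE = √(0.169292 × 0.00308818) = 0.02286.
z = (0.77006 − 0.81435)/0.02286 = -0.04429/0.02286 = -1.937.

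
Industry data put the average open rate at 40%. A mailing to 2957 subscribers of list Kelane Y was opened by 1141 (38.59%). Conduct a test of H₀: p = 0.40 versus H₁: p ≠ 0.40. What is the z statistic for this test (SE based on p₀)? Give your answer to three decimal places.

p̂ = 1141/2957 = 0.38586.
Standard error under H₀: √(0.4×0.6/2957) = 0.00901.
z = (0.38586 − 0.4)/0.00901 = -0.01414/0.00901 = -1.569.
p-value = 2·P(Z > 1.569) ≈ 0.1166.

z = -1.569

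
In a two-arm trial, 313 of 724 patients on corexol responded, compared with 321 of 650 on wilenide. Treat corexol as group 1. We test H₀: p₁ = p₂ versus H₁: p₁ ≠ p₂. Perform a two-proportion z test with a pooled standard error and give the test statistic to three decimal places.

p̂₁ = 313/724 = 0.43232, p̂₂ = 321/650 = 0.49385.
Pooled p̂ = (313+321)/(724+650) = 634/1374 = 0.46143.
SE = √(p̂(1−p̂)(1/n₁+1/n₂)) = √(0.46143·0.53857·0.00291968) = √(0.000725575) = 0.02694.
z = (0.43232 − 0.49385)/0.02694 = -0.06153/0.02694 = -2.284.
p-value = 2·P(Z > 2.284) ≈ 0.0224.

z = -2.284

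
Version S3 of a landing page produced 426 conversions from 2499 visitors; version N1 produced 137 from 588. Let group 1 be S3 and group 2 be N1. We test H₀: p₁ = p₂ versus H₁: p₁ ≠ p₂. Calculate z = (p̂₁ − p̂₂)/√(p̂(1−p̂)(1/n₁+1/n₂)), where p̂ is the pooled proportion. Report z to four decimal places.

p̂₁ = 426/2499 = 0.1704682, p̂₂ = 137/588 = 0.2329932.
Pooled p̂ = (426+137)/(2499+588) = 563/3087 = 0.1823777.
SE = √(p̂(1−p̂)(1/n₁+1/n₂)) = √(0.1823777·0.8176223·0.00210084) = √(0.000313269) = 0.0176994.
z = (0.1704682 − 0.2329932)/0.0176994 = -0.0625250/0.0176994 = -3.5326.
Two-sided p-value ≈ 2·Φ(−3.533) = 0.0004.

z = -3.5326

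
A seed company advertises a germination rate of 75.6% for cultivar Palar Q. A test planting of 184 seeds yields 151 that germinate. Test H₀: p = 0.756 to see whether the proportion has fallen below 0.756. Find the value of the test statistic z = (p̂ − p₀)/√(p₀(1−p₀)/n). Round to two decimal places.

z = 2.04

p̂ = 151/184 = 0.8207.
Under H₀, SE = √(0.756·0.244/184) = √(0.00100252) = 0.0317.
z = (0.8207 − 0.756)/0.0317 = 0.0647/0.0317 = 2.04.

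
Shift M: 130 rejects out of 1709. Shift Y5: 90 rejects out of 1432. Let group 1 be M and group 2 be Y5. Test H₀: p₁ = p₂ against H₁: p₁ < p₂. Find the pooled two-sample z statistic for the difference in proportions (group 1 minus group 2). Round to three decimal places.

z = 1.446

p̂₁ = 130/1709 = 0.07607, p̂₂ = 90/1432 = 0.06285.
Pooled p̂ = (130+90)/(1709+1432) = 220/3141 = 0.07004.
SE = √(p̂(1−p̂)(1/n₁+1/n₂)) = √(0.07004·0.92996·0.00128346) = √(8.3599e-05) = 0.00914.
z = (0.07607 − 0.06285)/0.00914 = 0.01322/0.00914 = 1.446.
p-value = P(Z < 1.446) ≈ 0.9259.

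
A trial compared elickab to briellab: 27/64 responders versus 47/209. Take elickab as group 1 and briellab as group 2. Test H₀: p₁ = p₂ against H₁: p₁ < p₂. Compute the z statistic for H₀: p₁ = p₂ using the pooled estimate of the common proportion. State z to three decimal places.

p̂₁ = 27/64 = 0.42188, p̂₂ = 47/209 = 0.22488.
Pooled p̂ = (27+47)/(64+209) = 74/273 = 0.27106.
SE = √(p̂(1−p̂)(1/n₁+1/n₂)) = √(0.27106·0.72894·0.0204097) = √(0.0040327) = 0.06350.
z = (0.42188 − 0.22488)/0.06350 = 0.19700/0.06350 = 3.102.
p-value = P(Z < 3.102) ≈ 0.9990.

z = 3.102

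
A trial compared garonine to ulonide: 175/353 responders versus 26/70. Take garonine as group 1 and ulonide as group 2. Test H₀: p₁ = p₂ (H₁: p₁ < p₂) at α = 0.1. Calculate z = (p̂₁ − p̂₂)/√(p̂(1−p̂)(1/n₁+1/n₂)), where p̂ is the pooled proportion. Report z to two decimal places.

z = 1.90

p̂₁ = 175/353 ≈ 0.49575, p̂₂ = 26/70 ≈ 0.37143.
Pooled p̂ = (175+26)/(353+70) = 201/423 = 0.47518.
SE = √(0.249384 × 0.0171186) = 0.06534.
z = (0.49575 − 0.37143)/0.06534 = 0.12432/0.06534 = 1.90.
p-value = P(Z < 1.903) ≈ 0.9715. With α = 0.1, fail to reject H₀.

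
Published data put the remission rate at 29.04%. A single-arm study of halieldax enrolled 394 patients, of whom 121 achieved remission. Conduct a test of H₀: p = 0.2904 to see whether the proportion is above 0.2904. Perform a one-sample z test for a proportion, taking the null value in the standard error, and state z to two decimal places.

p̂ = 121/394 = 0.3071.
Standard error under H₀: √(0.2904×0.7096/394) = 0.0229.
z = (0.3071 − 0.2904)/0.0229 = 0.0167/0.0229 = 0.73.

z = 0.73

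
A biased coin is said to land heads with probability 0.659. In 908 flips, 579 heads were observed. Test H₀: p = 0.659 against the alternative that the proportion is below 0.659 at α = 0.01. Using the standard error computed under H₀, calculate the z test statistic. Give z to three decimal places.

z = -1.356

p̂ = 579/908 ≈ 0.63767.
SE = √(p₀(1−p₀)/n) = √(0.22472/908) = 0.01573.
z = (0.63767 − 0.659)/0.01573 = -0.02133/0.01573 = -1.356.
p-value = P(Z < -1.356) ≈ 0.0875, so at α = 0.01 we fail to reject H₀.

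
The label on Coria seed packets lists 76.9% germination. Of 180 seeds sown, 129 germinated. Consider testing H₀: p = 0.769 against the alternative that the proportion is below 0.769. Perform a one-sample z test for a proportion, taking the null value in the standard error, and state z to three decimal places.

z = -1.666

p̂ = 129/180 = 0.71667.
SE = √(p₀(1−p₀)/n) = √(0.17764/180) = 0.03141.
z = (0.71667 − 0.769)/0.03141 = -0.05233/0.03141 = -1.666.
p-value = P(Z < -1.666) ≈ 0.0479.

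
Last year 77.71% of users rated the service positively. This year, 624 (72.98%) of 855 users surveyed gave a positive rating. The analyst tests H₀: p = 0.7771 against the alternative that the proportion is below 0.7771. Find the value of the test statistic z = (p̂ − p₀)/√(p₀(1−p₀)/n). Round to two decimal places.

z = -3.32

p̂ = 624/855 ≈ 0.72982.
Under H₀, SE = √(0.7771·0.2229/855) = √(0.000202591) = 0.01423.
z = (0.72982 − 0.7771)/0.01423 = -0.04728/0.01423 = -3.32.
p-value = P(Z < -3.321) ≈ 0.0004.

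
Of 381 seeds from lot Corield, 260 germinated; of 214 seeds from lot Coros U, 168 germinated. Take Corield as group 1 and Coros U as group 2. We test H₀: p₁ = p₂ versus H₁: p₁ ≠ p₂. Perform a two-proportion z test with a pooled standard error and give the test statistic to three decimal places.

p̂₁ = 260/381 ≈ 0.68241, p̂₂ = 168/214 ≈ 0.78505.
Pooled p̂ = (260+168)/(381+214) = 428/595 = 0.71933.
SE = √(p̂(1−p̂)(1/n₁+1/n₂)) = √(0.71933·0.28067·0.00729757) = √(0.00147335) = 0.03838.
z = (0.68241 − 0.78505)/0.03838 = -0.10264/0.03838 = -2.674.
p-value = 2·P(Z > 2.674) ≈ 0.0075.

z = -2.674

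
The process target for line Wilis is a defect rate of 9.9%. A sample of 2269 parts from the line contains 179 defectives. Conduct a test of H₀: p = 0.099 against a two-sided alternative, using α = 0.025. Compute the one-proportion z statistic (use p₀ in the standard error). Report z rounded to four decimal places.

z = -3.2075

p̂ = 179/2269 = 0.078889.
SE = √(p₀(1−p₀)/n) = √(0.089199/2269) = 0.006270.
z = (0.078889 − 0.099)/0.006270 = -0.020111/0.006270 = -3.2075.
p-value = 2·P(Z > 3.207) ≈ 0.0013. With α = 0.025, reject H₀.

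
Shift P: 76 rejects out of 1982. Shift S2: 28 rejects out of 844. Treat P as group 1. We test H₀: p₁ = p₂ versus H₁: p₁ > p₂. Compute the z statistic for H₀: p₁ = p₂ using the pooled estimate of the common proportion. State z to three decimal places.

z = 0.668

p̂₁ = 76/1982 = 0.03835, p̂₂ = 28/844 = 0.03318.
Pooled p̂ = (76+28)/(1982+844) = 104/2826 = 0.03680.
SE = √(p̂(1−p̂)(1/n₁+1/n₂)) = √(0.03680·0.96320·0.00168937) = √(5.9883e-05) = 0.00774.
z = (0.03835 − 0.03318)/0.00774 = 0.00517/0.00774 = 0.668.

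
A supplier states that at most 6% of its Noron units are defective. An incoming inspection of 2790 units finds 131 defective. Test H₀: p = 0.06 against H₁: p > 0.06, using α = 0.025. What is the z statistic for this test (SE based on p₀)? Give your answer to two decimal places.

p̂ = 131/2790 = 0.04695.
Under H₀, SE = √(0.06·0.94/2790) = √(2.02151e-05) = 0.00450.
z = (0.04695 − 0.06)/0.00450 = -0.01305/0.00450 = -2.90.
p-value = P(Z > -2.902) ≈ 0.9981, so at α = 0.025 we fail to reject H₀.

z = -2.90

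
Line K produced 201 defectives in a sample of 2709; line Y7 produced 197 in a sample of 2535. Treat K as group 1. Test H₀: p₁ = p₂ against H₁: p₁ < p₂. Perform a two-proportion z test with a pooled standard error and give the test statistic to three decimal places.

p̂₁ = 201/2709 = 0.07420, p̂₂ = 197/2535 = 0.07771.
Pooled p̂ = (201+197)/(2709+2535) = 398/5244 = 0.07590.
SE = √(0.070136 × 0.000763617) = 0.00732.
z = (0.07420 − 0.07771)/0.00732 = -0.00351/0.00732 = -0.480.

z = -0.480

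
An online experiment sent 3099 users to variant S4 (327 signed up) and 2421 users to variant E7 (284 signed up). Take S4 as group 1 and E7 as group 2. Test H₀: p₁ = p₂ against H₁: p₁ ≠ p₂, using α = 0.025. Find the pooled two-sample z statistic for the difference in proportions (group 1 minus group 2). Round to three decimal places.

p̂₁ = 327/3099 ≈ 0.10552, p̂₂ = 284/2421 ≈ 0.11731.
Pooled p̂ = (327+284)/(3099+2421) = 611/5520 = 0.11069.
SE = √(p̂(1−p̂)(1/n₁+1/n₂)) = √(0.11069·0.88931·0.000735737) = √(7.24234e-05) = 0.00851.
z = (0.10552 − 0.11731)/0.00851 = -0.01179/0.00851 = -1.385.
p-value = 2·P(Z > 1.385) ≈ 0.1660. With α = 0.025, fail to reject H₀.

z = -1.385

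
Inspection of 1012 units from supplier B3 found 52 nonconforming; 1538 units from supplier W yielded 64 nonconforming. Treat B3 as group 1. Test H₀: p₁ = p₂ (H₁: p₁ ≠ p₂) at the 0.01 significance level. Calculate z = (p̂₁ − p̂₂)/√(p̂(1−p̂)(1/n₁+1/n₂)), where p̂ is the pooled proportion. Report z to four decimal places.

p̂₁ = 52/1012 ≈ 0.051383, p̂₂ = 64/1538 ≈ 0.041612.
Pooled p̂ = (52+64)/(1012+1538) = 116/2550 = 0.045490.
SE = √(p̂(1−p̂)(1/n₁+1/n₂)) = √(0.045490·0.954510·0.00163834) = √(7.1138e-05) = 0.008434.
z = (0.051383 − 0.041612)/0.008434 = 0.009771/0.008434 = 1.1585.
Two-sided p-value ≈ 2·Φ(−1.158) = 0.2467, so at α = 0.01 we fail to reject H₀.

z = 1.1585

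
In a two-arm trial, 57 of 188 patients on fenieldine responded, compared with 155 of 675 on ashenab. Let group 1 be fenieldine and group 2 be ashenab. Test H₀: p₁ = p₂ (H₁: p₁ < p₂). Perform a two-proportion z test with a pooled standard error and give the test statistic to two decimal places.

z = 2.07

p̂₁ = 57/188 ≈ 0.3032, p̂₂ = 155/675 ≈ 0.2296.
Pooled p̂ = (57+155)/(188+675) = 212/863 = 0.2457.
SE = √(0.185308 × 0.00680063) = 0.0355.
z = (0.3032 − 0.2296)/0.0355 = 0.0736/0.0355 = 2.07.
p-value = P(Z < 2.072) ≈ 0.9809.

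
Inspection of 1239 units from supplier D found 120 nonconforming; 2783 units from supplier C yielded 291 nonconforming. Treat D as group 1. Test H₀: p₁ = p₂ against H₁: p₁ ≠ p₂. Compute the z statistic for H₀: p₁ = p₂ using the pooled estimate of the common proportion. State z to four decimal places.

p̂₁ = 120/1239 ≈ 0.096852, p̂₂ = 291/2783 ≈ 0.104563.
Pooled p̂ = (120+291)/(1239+2783) = 411/4022 = 0.102188.
SE = √(p̂(1−p̂)(1/n₁+1/n₂)) = √(0.102188·0.897812·0.00116643) = √(0.000107015) = 0.010345.
z = (0.096852 − 0.104563)/0.010345 = -0.007711/0.010345 = -0.7454.

z = -0.7454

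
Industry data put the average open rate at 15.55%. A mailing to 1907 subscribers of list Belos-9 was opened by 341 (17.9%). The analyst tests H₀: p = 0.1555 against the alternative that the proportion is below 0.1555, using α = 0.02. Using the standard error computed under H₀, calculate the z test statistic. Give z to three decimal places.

p̂ = 341/1907 ≈ 0.178815.
Standard error under H₀: √(0.1555×0.8445/1907) = 0.008298.
z = (0.178815 − 0.1555)/0.008298 = 0.023315/0.008298 = 2.810.
p-value = P(Z < 2.810) ≈ 0.9975. With α = 0.02, fail to reject H₀.

z = 2.810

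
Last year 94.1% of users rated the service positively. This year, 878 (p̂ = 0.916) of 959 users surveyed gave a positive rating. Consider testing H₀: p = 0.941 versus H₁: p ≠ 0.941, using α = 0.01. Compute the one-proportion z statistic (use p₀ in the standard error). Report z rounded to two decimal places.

p̂ = 878/959 ≈ 0.91554.
Standard error under H₀: √(0.941×0.059/959) = 0.00761.
z = (0.91554 − 0.941)/0.00761 = -0.02546/0.00761 = -3.35.
Two-sided p-value ≈ 2·Φ(−3.347) = 0.0008, so at α = 0.01 we reject H₀.

z = -3.35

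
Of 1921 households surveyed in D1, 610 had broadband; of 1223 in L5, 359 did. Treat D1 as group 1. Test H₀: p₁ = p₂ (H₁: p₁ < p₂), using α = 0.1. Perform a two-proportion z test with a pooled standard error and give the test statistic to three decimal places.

p̂₁ = 610/1921 = 0.31754, p̂₂ = 359/1223 = 0.29354.
Pooled p̂ = (610+359)/(1921+1223) = 969/3144 = 0.30821.
SE = √(0.213215 × 0.00133822) = 0.01689.
z = (0.31754 − 0.29354)/0.01689 = 0.02400/0.01689 = 1.421.
p-value = P(Z < 1.421) ≈ 0.9223. With α = 0.1, fail to reject H₀.

z = 1.421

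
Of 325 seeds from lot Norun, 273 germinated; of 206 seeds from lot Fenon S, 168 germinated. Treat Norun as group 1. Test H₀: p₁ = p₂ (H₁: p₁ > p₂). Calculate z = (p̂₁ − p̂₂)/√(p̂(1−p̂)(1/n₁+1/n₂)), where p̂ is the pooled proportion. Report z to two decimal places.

z = 0.73

p̂₁ = 273/325 = 0.8400, p̂₂ = 168/206 = 0.8155.
Pooled p̂ = (273+168)/(325+206) = 441/531 = 0.8305.
SE = √(0.140764 × 0.00793129) = 0.0334.
z = (0.8400 − 0.8155)/0.0334 = 0.0245/0.0334 = 0.73.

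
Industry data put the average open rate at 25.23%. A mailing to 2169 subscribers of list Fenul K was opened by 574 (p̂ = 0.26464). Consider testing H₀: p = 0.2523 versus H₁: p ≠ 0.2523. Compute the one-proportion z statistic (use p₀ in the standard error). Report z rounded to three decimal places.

z = 1.323

p̂ = 574/2169 = 0.26464.
Standard error under H₀: √(0.2523×0.7477/2169) = 0.00933.
z = (0.26464 − 0.2523)/0.00933 = 0.01234/0.00933 = 1.323.
Two-sided p-value ≈ 2·Φ(−1.323) = 0.1858.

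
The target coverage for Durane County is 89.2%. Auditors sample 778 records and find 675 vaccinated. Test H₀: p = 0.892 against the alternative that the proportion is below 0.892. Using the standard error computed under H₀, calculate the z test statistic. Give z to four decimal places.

p̂ = 675/778 = 0.867609.
SE = √(p₀(1−p₀)/n) = √(0.096336/778) = 0.011128.
z = (0.867609 − 0.892)/0.011128 = -0.024391/0.011128 = -2.1919.
p-value = P(Z < -2.192) ≈ 0.0142.

z = -2.1919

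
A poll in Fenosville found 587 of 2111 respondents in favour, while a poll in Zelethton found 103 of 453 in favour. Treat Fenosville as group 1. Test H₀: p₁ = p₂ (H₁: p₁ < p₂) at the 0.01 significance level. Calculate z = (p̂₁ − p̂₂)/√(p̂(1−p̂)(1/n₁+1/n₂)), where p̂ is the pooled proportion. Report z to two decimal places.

p̂₁ = 587/2111 = 0.27807, p̂₂ = 103/453 = 0.22737.
Pooled p̂ = (587+103)/(2111+453) = 690/2564 = 0.26911.
SE = √(p̂(1−p̂)(1/n₁+1/n₂)) = √(0.26911·0.73089·0.00268121) = √(0.000527369) = 0.02296.
z = (0.27807 − 0.22737)/0.02296 = 0.05070/0.02296 = 2.21.
p-value = P(Z < 2.208) ≈ 0.9864. With α = 0.01, fail to reject H₀.

z = 2.21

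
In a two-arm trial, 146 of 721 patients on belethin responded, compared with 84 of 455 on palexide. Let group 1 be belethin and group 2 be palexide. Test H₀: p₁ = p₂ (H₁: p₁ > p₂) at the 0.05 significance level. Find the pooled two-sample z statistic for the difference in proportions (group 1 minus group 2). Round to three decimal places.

p̂₁ = 146/721 = 0.20250, p̂₂ = 84/455 = 0.18462.
Pooled p̂ = (146+84)/(721+455) = 230/1176 = 0.19558.
SE = √(0.157327 × 0.00358476) = 0.02375.
z = (0.20250 − 0.18462)/0.02375 = 0.01788/0.02375 = 0.753.
p-value = P(Z > 0.753) ≈ 0.2257. With α = 0.05, fail to reject H₀.

z = 0.753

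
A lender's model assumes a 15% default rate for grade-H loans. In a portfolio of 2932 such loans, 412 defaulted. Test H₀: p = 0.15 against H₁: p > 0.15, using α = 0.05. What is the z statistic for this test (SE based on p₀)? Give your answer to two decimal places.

p̂ = 412/2932 = 0.1405.
Standard error under H₀: √(0.15×0.85/2932) = 0.0066.
z = (0.1405 − 0.15)/0.0066 = -0.0095/0.0066 = -1.44.
p-value = P(Z > -1.438) ≈ 0.9248; since p > α = 0.05, fail to reject H₀.

z = -1.44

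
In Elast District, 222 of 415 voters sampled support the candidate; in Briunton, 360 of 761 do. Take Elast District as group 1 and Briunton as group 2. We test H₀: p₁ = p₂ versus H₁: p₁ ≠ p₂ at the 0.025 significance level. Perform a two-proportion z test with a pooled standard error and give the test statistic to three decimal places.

p̂₁ = 222/415 = 0.53494, p̂₂ = 360/761 = 0.47306.
Pooled p̂ = (222+360)/(415+761) = 582/1176 = 0.49490.
SE = √(0.249974 × 0.0037237) = 0.03051.
z = (0.53494 − 0.47306)/0.03051 = 0.06188/0.03051 = 2.028.
Two-sided p-value ≈ 2·Φ(−2.028) = 0.0425; since p > α = 0.025, fail to reject H₀.

z = 2.028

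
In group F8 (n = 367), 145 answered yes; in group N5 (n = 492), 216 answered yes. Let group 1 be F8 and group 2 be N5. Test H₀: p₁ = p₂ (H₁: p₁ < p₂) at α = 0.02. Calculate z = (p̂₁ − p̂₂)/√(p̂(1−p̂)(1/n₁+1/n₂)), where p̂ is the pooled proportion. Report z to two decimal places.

z = -1.29

p̂₁ = 145/367 = 0.3951, p̂₂ = 216/492 = 0.4390.
Pooled p̂ = (145+216)/(367+492) = 361/859 = 0.4203.
SE = √(0.243641 × 0.00475732) = 0.0340.
z = (0.3951 − 0.4390)/0.0340 = -0.0439/0.0340 = -1.29.
p-value = P(Z < -1.290) ≈ 0.0985. With α = 0.02, fail to reject H₀.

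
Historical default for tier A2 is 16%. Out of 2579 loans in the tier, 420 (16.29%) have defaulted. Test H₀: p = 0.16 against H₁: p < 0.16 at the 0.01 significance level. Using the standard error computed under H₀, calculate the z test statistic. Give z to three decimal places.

z = 0.395

p̂ = 420/2579 ≈ 0.16285.
SE = √(p₀(1−p₀)/n) = √(0.1344/2579) = 0.00722.
z = (0.16285 − 0.16)/0.00722 = 0.00285/0.00722 = 0.395.
p-value = P(Z < 0.395) ≈ 0.6537, so at α = 0.01 we fail to reject H₀.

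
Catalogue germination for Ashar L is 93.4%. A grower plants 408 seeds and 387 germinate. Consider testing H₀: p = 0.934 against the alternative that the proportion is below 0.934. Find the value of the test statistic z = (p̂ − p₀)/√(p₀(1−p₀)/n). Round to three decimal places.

p̂ = 387/408 = 0.94853.
Standard error under H₀: √(0.934×0.066/408) = 0.01229.
z = (0.94853 − 0.934)/0.01229 = 0.01453/0.01229 = 1.182.
p-value = P(Z < 1.182) ≈ 0.8814.

z = 1.182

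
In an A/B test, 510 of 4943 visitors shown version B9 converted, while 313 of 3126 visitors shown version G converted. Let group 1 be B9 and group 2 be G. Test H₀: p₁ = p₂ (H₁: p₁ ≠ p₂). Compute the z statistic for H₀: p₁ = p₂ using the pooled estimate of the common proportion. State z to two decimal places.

p̂₁ = 510/4943 ≈ 0.10318, p̂₂ = 313/3126 ≈ 0.10013.
Pooled p̂ = (510+313)/(4943+3126) = 823/8069 = 0.10200.
SE = √(p̂(1−p̂)(1/n₁+1/n₂)) = √(0.10200·0.89800·0.000522204) = √(4.78298e-05) = 0.00692.
z = (0.10318 − 0.10013)/0.00692 = 0.00305/0.00692 = 0.44.
Two-sided p-value ≈ 2·Φ(−0.441) = 0.6594.

z = 0.44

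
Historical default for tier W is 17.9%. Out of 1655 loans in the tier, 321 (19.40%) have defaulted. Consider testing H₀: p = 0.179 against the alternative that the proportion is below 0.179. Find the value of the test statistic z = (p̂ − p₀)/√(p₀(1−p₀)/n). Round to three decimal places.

p̂ = 321/1655 = 0.193958.
Under H₀, SE = √(0.179·0.821/1655) = √(8.8797e-05) = 0.009423.
z = (0.193958 − 0.179)/0.009423 = 0.014958/0.009423 = 1.587.
p-value = P(Z < 1.587) ≈ 0.9438.

z = 1.587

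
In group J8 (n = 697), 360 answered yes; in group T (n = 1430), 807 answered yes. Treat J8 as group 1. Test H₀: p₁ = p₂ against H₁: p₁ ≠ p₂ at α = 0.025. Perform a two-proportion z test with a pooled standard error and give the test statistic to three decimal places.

z = -2.081

p̂₁ = 360/697 ≈ 0.51650, p̂₂ = 807/1430 ≈ 0.56434.
Pooled p̂ = (360+807)/(697+1430) = 1167/2127 = 0.54866.
SE = √(0.247632 × 0.00213402) = 0.02299.
z = (0.51650 − 0.56434)/0.02299 = -0.04784/0.02299 = -2.081.
Two-sided p-value ≈ 2·Φ(−2.081) = 0.0374; since p > α = 0.025, fail to reject H₀.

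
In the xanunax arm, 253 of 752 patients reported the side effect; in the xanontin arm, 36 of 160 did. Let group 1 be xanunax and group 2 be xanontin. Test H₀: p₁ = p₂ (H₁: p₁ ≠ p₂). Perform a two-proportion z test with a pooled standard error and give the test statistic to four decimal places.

z = 2.7511

p̂₁ = 253/752 ≈ 0.3364362, p̂₂ = 36/160 ≈ 0.2250000.
Pooled p̂ = (253+36)/(752+160) = 289/912 = 0.3168860.
SE = √(0.216469 × 0.00757979) = 0.0405067.
z = (0.3364362 − 0.2250000)/0.0405067 = 0.1114362/0.0405067 = 2.7511.
p-value = 2·P(Z > 2.751) ≈ 0.0059.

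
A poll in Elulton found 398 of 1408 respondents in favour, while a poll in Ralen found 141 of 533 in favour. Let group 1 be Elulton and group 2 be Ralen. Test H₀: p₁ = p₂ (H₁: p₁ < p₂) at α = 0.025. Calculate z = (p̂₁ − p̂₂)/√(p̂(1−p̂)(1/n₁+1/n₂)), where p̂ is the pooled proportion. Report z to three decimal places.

z = 0.796

p̂₁ = 398/1408 ≈ 0.28267, p̂₂ = 141/533 ≈ 0.26454.
Pooled p̂ = (398+141)/(1408+533) = 539/1941 = 0.27769.
SE = √(0.200579 × 0.0025864) = 0.02278.
z = (0.28267 − 0.26454)/0.02278 = 0.01813/0.02278 = 0.796.
p-value = P(Z < 0.796) ≈ 0.7870; since p > α = 0.025, fail to reject H₀.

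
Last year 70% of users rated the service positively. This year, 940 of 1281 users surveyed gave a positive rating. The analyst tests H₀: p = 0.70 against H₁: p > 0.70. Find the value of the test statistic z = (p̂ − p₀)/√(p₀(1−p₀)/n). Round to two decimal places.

p̂ = 940/1281 = 0.7338.
Standard error under H₀: √(0.7×0.3/1281) = 0.0128.
z = (0.7338 − 0.7)/0.0128 = 0.0338/0.0128 = 2.64.
p-value = P(Z > 2.640) ≈ 0.0041.

z = 2.64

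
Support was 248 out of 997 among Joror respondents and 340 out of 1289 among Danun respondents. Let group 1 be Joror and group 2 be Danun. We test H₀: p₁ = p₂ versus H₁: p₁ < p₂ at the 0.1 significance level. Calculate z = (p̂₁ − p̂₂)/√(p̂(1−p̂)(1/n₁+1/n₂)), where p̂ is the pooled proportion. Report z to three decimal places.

z = -0.815

p̂₁ = 248/997 = 0.24875, p̂₂ = 340/1289 = 0.26377.
Pooled p̂ = (248+340)/(997+1289) = 588/2286 = 0.25722.
SE = √(0.191057 × 0.0017788) = 0.01844.
z = (0.24875 − 0.26377)/0.01844 = -0.01502/0.01844 = -0.815.
p-value = P(Z < -0.815) ≈ 0.2075; since p > α = 0.1, fail to reject H₀.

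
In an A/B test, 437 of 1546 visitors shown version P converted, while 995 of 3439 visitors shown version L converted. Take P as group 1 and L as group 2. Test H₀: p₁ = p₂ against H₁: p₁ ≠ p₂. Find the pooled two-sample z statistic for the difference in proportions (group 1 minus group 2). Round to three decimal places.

p̂₁ = 437/1546 ≈ 0.28266, p̂₂ = 995/3439 ≈ 0.28933.
Pooled p̂ = (437+995)/(1546+3439) = 1432/4985 = 0.28726.
SE = √(p̂(1−p̂)(1/n₁+1/n₂)) = √(0.28726·0.71274·0.000937613) = √(0.000191969) = 0.01386.
z = (0.28266 − 0.28933)/0.01386 = -0.00667/0.01386 = -0.481.
p-value = 2·P(Z > 0.481) ≈ 0.6306.

z = -0.481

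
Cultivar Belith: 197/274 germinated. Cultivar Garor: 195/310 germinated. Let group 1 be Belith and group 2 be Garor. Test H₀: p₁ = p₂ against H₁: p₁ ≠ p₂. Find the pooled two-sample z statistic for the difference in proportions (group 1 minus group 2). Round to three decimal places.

z = 2.309

p̂₁ = 197/274 ≈ 0.71898, p̂₂ = 195/310 ≈ 0.62903.
Pooled p̂ = (197+195)/(274+310) = 392/584 = 0.67123.
SE = √(0.220679 × 0.00687544) = 0.03895.
z = (0.71898 − 0.62903)/0.03895 = 0.08995/0.03895 = 2.309.
Two-sided p-value ≈ 2·Φ(−2.309) = 0.0209.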